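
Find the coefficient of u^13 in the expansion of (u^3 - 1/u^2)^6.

General term: C(6,j)·(u^3)^j·(-1/u^2)^(6-j), with u-exponent 3j − 2(6−j) = 5j − 12.
Set 5j − 12 = 13: j = 5.
C(6,5) = 6; 1^5 = 1; (-1)^1 = -1.
Coefficient = 6 · 1 · (-1) = -6.

-6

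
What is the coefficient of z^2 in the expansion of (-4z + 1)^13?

1248

The general term is C(13,j)·(-4z)^j·(1)^(13-j); the z^2 term has j = 2.
C(13,2) = 78.
Coefficient = C(13,2) · (-4)^2 = 78 · 16 = 1248.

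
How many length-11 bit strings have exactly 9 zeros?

55

Choose the 9 positions: C(11,9) = 55.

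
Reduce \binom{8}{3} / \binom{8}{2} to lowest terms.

C(n,k+1)/C(n,k) = (n−k)/(k+1) = (8−2)/(2+1) = 6/3 = 2.

2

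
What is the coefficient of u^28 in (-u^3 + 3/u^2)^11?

33

General term: C(11,j)·(-u^3)^j·(3/u^2)^(11-j), with u-exponent 3j − 2(11−j) = 5j − 22.
Set 5j − 22 = 28: j = 10.
C(11,10) = 11; (-1)^10 = 1; 3^1 = 3.
Coefficient = 11 · 1 · 3 = 33.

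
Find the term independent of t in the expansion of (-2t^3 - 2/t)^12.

901120

General term: C(12,j)·(-2t^3)^j·(-2/t)^(12-j), with t-exponent 3j − 1(12−j) = 4j − 12.
Set 4j − 12 = 0: j = 3.
C(12,3) = 220; (-2)^3 = -8; (-2)^9 = -512.
Coefficient = 220 · (-8) · (-512) = 901120.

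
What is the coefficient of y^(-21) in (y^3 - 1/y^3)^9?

General term: C(9,j)·(y^3)^j·(-1/y^3)^(9-j), with y-exponent 3j − 3(9−j) = 6j − 27.
Set 6j − 27 = -21: j = 1.
C(9,1) = 9; 1^1 = 1; (-1)^8 = 1.
Coefficient = 9 · 1 · 1 = 9.

9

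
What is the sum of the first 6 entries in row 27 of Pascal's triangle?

101584

1 + 27 + 351 + 2925 + 17550 + 80730 = 101584.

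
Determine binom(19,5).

11628

C(19,5) = (19·18·17·16·15) / 5! = 1395360 / 120 = 11628.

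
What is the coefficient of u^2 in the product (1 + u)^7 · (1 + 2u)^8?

Coefficient of u^2 = Σ_{j} C(7,j)·1^j·C(8,2-j)·2^(2-j) for j from 0 to 2.
= 112 + 112 + 21 = 245.

245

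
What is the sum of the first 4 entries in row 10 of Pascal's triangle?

176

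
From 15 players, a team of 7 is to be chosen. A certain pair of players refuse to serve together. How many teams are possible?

All 7-subsets: C(15,7) = 6435. Those containing both fixed elements: C(13,5) = 1287.
6435 − 1287 = 5148.

5148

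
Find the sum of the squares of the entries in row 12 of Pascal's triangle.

Σ C(12,j)² is the coefficient of x^12 in (1+x)^12(1+x)^12 = (1+x)^24, i.e. C(24,12) = 2704156.

2704156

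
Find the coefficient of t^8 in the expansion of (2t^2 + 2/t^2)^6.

384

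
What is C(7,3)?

35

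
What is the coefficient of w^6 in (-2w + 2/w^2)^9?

General term: C(9,j)·(-2w)^j·(2/w^2)^(9-j), with w-exponent 1j − 2(9−j) = 3j − 18.
Set 3j − 18 = 6: j = 8.
C(9,8) = 9; (-2)^8 = 256; 2^1 = 2.
Coefficient = 9 · 256 · 2 = 4608.

4608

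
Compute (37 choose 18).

17672631900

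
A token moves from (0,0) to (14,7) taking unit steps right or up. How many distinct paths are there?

116280

Each path is a sequence of 21 steps with 14 rights: C(21,14) = 116280.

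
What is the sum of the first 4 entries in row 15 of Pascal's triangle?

576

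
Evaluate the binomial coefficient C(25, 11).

4457400

C(25,11) = (25·24·23·22·21·20·19·18·17·16·15) / 11! = 177925144320000 / 39916800 = 4457400.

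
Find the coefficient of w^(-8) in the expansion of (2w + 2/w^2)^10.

General term: C(10,j)·(2w)^j·(2/w^2)^(10-j), with w-exponent 1j − 2(10−j) = 3j − 20.
Set 3j − 20 = -8: j = 4.
C(10,4) = 210; 2^4 = 16; 2^6 = 64.
Coefficient = 210 · 16 · 64 = 215040.

215040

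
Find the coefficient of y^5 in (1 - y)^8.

-56

The general term is C(8,j)·(1)^j·(-y)^(8-j); the y^5 term has j = 3.
C(8,3) = 56.
Coefficient = C(8,3) · (-1)^5 = 56 · (-1) = -56.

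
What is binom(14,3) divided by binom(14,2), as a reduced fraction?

C(n,k+1)/C(n,k) = (n−k)/(k+1) = (14−2)/(2+1) = 12/3 = 4.

4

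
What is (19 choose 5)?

11628

C(19,5) = (19·18·17·16·15) / 5! = 1395360 / 120 = 11628.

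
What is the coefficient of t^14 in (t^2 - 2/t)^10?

General term: C(10,j)·(t^2)^j·(-2/t)^(10-j), with t-exponent 2j − 1(10−j) = 3j − 10.
Set 3j − 10 = 14: j = 8.
C(10,8) = 45; 1^8 = 1; (-2)^2 = 4.
Coefficient = 45 · 1 · 4 = 180.

180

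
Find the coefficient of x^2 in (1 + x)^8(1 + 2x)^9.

316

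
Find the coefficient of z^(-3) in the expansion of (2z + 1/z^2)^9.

General term: C(9,j)·(2z)^j·(1/z^2)^(9-j), with z-exponent 1j − 2(9−j) = 3j − 18.
Set 3j − 18 = -3: j = 5.
C(9,5) = 126; 2^5 = 32; 1^4 = 1.
Coefficient = 126 · 32 · 1 = 4032.

4032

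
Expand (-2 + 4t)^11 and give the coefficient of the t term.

The general term is C(11,j)·(-2)^j·(4t)^(11-j); the t^1 term has j = 10.
C(11,10) = 11.
Coefficient = C(11,10) · (-2)^10 · 4^1 = 11 · 1024 · 4 = 45056.

45056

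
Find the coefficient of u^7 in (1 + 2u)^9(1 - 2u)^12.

27648

Coefficient of u^7 = Σ_{j} C(9,j)·2^j·C(12,7-j)·(-2)^(7-j) for j from 0 to 7.
= (-101376) + 1064448 + (-3649536) + 5322240 + (-3548160) + 1064448 + (-129024) + 4608 = 27648.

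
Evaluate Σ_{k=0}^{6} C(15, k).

1 + 15 + 105 + 455 + 1365 + 3003 + 5005 = 9949.

9949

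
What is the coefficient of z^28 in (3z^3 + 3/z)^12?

General term: C(12,j)·(3z^3)^j·(3/z)^(12-j), with z-exponent 3j − 1(12−j) = 4j − 12.
Set 4j − 12 = 28: j = 10.
C(12,10) = 66; 3^10 = 59049; 3^2 = 9.
Coefficient = 66 · 59049 · 9 = 35075106.

35075106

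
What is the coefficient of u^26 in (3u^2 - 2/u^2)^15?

-143489070

General term: C(15,j)·(3u^2)^j·(-2/u^2)^(15-j), with u-exponent 2j − 2(15−j) = 4j − 30.
Set 4j − 30 = 26: j = 14.
C(15,14) = 15; 3^14 = 4782969; (-2)^1 = -2.
Coefficient = 15 · 4782969 · (-2) = -143489070.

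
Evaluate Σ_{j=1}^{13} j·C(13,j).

Since j·C(13,j) = 13·C(12,j−1), the sum is 13·2^12 = 13·4096 = 53248.

53248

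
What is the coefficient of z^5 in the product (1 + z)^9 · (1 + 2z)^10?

90630

Coefficient of z^5 = Σ_{j} C(9,j)·1^j·C(10,5-j)·2^(5-j) for j from 0 to 5.
= 8064 + 30240 + 34560 + 15120 + 2520 + 126 = 90630.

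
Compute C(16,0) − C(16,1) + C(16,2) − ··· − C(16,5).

-3003

The partial alternating sum Σ_{k=0}^{5} (−1)^k C(16,k) = (−1)^5 C(15,5) = -3003.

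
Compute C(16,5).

C(16,5) = (16·15·14·13·12) / 5! = 524160 / 120 = 4368.

4368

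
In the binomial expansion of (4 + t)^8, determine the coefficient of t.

131072

The general term is C(8,j)·(4)^j·(t)^(8-j); the t^1 term has j = 7.
C(8,7) = 8.
Coefficient = C(8,7) · 4^7 = 8 · 16384 = 131072.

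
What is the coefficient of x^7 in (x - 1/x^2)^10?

-10

General term: C(10,j)·(x)^j·(-1/x^2)^(10-j), with x-exponent 1j − 2(10−j) = 3j − 20.
Set 3j − 20 = 7: j = 9.
C(10,9) = 10; 1^9 = 1; (-1)^1 = -1.
Coefficient = 10 · 1 · (-1) = -10.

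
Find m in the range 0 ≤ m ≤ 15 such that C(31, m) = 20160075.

9

C(31,m) increases on 0 ≤ m ≤ 15. C(31,8) = 7888725 and C(31,9) = 20160075, so m = 9.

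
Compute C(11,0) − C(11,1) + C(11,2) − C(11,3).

The partial alternating sum Σ_{k=0}^{3} (−1)^k C(11,k) = (−1)^3 C(10,3) = -120.

-120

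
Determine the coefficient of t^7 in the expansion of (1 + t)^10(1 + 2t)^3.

Coefficient of t^7 = Σ_{j} C(10,j)·1^j·C(3,7-j)·2^(7-j) for j from 4 to 7.
= 1680 + 3024 + 1260 + 120 = 6084.

6084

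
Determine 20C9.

167960

C(20,9) = (20·19·18·17·16·15·14·13·12) / 9! = 60949324800 / 362880 = 167960.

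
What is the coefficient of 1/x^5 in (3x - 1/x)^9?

-324

General term: C(9,j)·(3x)^j·(-1/x)^(9-j), with x-exponent 1j − 1(9−j) = 2j − 9.
Set 2j − 9 = -5: j = 2.
C(9,2) = 36; 3^2 = 9; (-1)^7 = -1.
Coefficient = 36 · 9 · (-1) = -324.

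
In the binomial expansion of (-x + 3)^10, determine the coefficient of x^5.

The general term is C(10,j)·(-x)^j·(3)^(10-j); the x^5 term has j = 5.
C(10,5) = 252.
Coefficient = C(10,5) · (-1)^5 · 3^5 = 252 · (-1) · 243 = -61236.

-61236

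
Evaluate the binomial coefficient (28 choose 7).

C(28,7) = (28·27·26·25·24·23·22) / 7! = 5967561600 / 5040 = 1184040.

1184040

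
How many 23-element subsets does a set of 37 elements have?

C(37,23) = C(37,14) by symmetry.
C(37,14) = (37·36·35·34·33·32·31·30·29·28·27·26·25·24) / 14! = 532405391434076160000 / 87178291200 = 6107086800.

6107086800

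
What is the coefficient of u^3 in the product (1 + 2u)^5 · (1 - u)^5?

Coefficient of u^3 = Σ_{j} C(5,j)·2^j·C(5,3-j)·(-1)^(3-j) for j from 0 to 3.
= (-10) + 100 + (-200) + 80 = -30.

-30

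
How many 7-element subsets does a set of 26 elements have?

657800

C(26,7) = (26·25·24·23·22·21·20) / 7! = 3315312000 / 5040 = 657800.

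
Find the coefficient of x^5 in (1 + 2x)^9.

The general term is C(9,j)·(1)^j·(2x)^(9-j); the x^5 term has j = 4.
C(9,4) = 126.
Coefficient = C(9,4) · 2^5 = 126 · 32 = 4032.

4032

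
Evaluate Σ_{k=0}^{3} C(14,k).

470

1 + 14 + 91 + 364 = 470.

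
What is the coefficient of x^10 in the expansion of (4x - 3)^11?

The general term is C(11,j)·(4x)^j·(-3)^(11-j); the x^10 term has j = 10.
C(11,10) = 11.
Coefficient = C(11,10) · 4^10 · (-3)^1 = 11 · 1048576 · (-3) = -34603008.

-34603008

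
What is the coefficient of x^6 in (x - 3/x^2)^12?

594

General term: C(12,j)·(x)^j·(-3/x^2)^(12-j), with x-exponent 1j − 2(12−j) = 3j − 24.
Set 3j − 24 = 6: j = 10.
C(12,10) = 66; 1^10 = 1; (-3)^2 = 9.
Coefficient = 66 · 1 · 9 = 594.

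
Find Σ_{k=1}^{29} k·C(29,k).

7784628224

Since k·C(29,k) = 29·C(28,k−1), the sum is 29·2^28 = 29·268435456 = 7784628224.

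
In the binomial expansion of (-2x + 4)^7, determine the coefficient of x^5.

-10752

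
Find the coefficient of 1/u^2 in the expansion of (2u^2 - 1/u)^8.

General term: C(8,j)·(2u^2)^j·(-1/u)^(8-j), with u-exponent 2j − 1(8−j) = 3j − 8.
Set 3j − 8 = -2: j = 2.
C(8,2) = 28; 2^2 = 4; (-1)^6 = 1.
Coefficient = 28 · 4 · 1 = 112.

112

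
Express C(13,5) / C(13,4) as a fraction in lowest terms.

C(n,k+1)/C(n,k) = (n−k)/(k+1) = (13−4)/(4+1) = 9/5.

9/5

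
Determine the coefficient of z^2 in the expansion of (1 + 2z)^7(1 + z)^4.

Coefficient of z^2 = Σ_{j} C(7,j)·2^j·C(4,2-j)·1^(2-j) for j from 0 to 2.
= 6 + 56 + 84 = 146.

146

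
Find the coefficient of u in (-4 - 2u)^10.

The general term is C(10,j)·(-4)^j·(-2u)^(10-j); the u^1 term has j = 9.
C(10,9) = 10.
Coefficient = C(10,9) · (-4)^9 · (-2)^1 = 10 · (-262144) · (-2) = 5242880.

5242880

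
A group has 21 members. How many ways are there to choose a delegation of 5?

20349

This is C(21,5) = 20349.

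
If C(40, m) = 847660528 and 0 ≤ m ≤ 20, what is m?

10

C(40,m) increases on 0 ≤ m ≤ 20. C(40,9) = 273438880 and C(40,10) = 847660528, so m = 10.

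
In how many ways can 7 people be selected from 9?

This is C(9,7) = 36.

36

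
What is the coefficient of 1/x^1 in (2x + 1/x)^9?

2016

General term: C(9,j)·(2x)^j·(1/x)^(9-j), with x-exponent 1j − 1(9−j) = 2j − 9.
Set 2j − 9 = -1: j = 4.
C(9,4) = 126; 2^4 = 16; 1^5 = 1.
Coefficient = 126 · 16 · 1 = 2016.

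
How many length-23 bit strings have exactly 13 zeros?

Choose the 13 positions: C(23,13) = 1144066.

1144066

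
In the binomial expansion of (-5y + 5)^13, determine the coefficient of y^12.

15869140625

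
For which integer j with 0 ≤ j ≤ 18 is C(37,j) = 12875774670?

C(37,j) increases on 0 ≤ j ≤ 18. C(37,15) = 9364199760 and C(37,16) = 12875774670, so j = 16.

16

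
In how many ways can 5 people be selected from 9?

This is C(9,5) = 126.

126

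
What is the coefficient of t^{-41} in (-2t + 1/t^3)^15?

-30

General term: C(15,j)·(-2t)^j·(1/t^3)^(15-j), with t-exponent 1j − 3(15−j) = 4j − 45.
Set 4j − 45 = -41: j = 1.
C(15,1) = 15; (-2)^1 = -2; 1^14 = 1.
Coefficient = 15 · (-2) · 1 = -30.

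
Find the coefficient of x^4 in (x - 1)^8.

The general term is C(8,j)·(x)^j·(-1)^(8-j); the x^4 term has j = 4.
C(8,4) = 70.
Coefficient = C(8,4) = 70.

70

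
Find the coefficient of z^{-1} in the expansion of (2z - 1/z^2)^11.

42240

General term: C(11,j)·(2z)^j·(-1/z^2)^(11-j), with z-exponent 1j − 2(11−j) = 3j − 22.
Set 3j − 22 = -1: j = 7.
C(11,7) = 330; 2^7 = 128; (-1)^4 = 1.
Coefficient = 330 · 128 · 1 = 42240.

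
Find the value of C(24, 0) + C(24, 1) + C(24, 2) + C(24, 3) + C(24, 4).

12951

1 + 24 + 276 + 2024 + 10626 = 12951.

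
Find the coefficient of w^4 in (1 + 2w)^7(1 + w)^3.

1666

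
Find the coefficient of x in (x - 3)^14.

-22320522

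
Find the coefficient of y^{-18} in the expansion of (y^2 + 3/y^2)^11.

General term: C(11,j)·(y^2)^j·(3/y^2)^(11-j), with y-exponent 2j − 2(11−j) = 4j − 22.
Set 4j − 22 = -18: j = 1.
C(11,1) = 11; 1^1 = 1; 3^10 = 59049.
Coefficient = 11 · 1 · 59049 = 649539.

649539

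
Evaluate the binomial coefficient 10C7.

C(10,7) = C(10,3) by symmetry.
C(10,3) = (10·9·8) / 3! = 720 / 6 = 120.

120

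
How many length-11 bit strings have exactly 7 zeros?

330

Choose the 7 positions: C(11,7) = 330.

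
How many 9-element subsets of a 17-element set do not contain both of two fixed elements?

All 9-subsets: C(17,9) = 24310. Those containing both fixed elements: C(15,7) = 6435.
24310 − 6435 = 17875.

17875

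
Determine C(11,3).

165

C(11,3) = (11·10·9) / 3! = 990 / 6 = 165.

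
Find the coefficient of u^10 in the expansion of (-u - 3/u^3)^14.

42

General term: C(14,j)·(-u)^j·(-3/u^3)^(14-j), with u-exponent 1j − 3(14−j) = 4j − 42.
Set 4j − 42 = 10: j = 13.
C(14,13) = 14; (-1)^13 = -1; (-3)^1 = -3.
Coefficient = 14 · (-1) · (-3) = 42.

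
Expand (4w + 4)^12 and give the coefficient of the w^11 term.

The general term is C(12,j)·(4w)^j·(4)^(12-j); the w^11 term has j = 11.
C(12,11) = 12.
Coefficient = C(12,11) · 4^11 · 4^1 = 12 · 4194304 · 4 = 201326592.

201326592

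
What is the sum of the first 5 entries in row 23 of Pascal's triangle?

10903

1 + 23 + 253 + 1771 + 8855 = 10903.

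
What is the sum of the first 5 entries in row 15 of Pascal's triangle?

1941

1 + 15 + 105 + 455 + 1365 = 1941.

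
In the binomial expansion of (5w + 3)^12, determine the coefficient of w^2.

97430850

The general term is C(12,j)·(5w)^j·(3)^(12-j); the w^2 term has j = 2.
C(12,2) = 66.
Coefficient = C(12,2) · 5^2 · 3^10 = 66 · 25 · 59049 = 97430850.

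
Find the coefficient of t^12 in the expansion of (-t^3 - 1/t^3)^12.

General term: C(12,j)·(-t^3)^j·(-1/t^3)^(12-j), with t-exponent 3j − 3(12−j) = 6j − 36.
Set 6j − 36 = 12: j = 8.
C(12,8) = 495; (-1)^8 = 1; (-1)^4 = 1.
Coefficient = 495 · 1 · 1 = 495.

495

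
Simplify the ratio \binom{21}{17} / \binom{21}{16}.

5/17

C(n,k+1)/C(n,k) = (n−k)/(k+1) = (21−16)/(16+1) = 5/17.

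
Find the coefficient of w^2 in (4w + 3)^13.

221079456

The general term is C(13,j)·(4w)^j·(3)^(13-j); the w^2 term has j = 2.
C(13,2) = 78.
Coefficient = C(13,2) · 4^2 · 3^11 = 78 · 16 · 177147 = 221079456.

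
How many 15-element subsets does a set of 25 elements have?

3268760

C(25,15) = C(25,10) by symmetry.
C(25,10) = (25·24·23·22·21·20·19·18·17·16) / 10! = 11861676288000 / 3628800 = 3268760.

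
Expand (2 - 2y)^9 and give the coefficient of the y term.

-4608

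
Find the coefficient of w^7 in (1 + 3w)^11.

The general term is C(11,j)·(1)^j·(3w)^(11-j); the w^7 term has j = 4.
C(11,4) = 330.
Coefficient = C(11,4) · 3^7 = 330 · 2187 = 721710.

721710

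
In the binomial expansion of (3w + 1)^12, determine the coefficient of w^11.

The general term is C(12,j)·(3w)^j·(1)^(12-j); the w^11 term has j = 11.
C(12,11) = 12.
Coefficient = C(12,11) · 3^11 = 12 · 177147 = 2125764.

2125764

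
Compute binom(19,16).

C(19,16) = C(19,3) by symmetry.
C(19,3) = (19·18·17) / 3! = 5814 / 6 = 969.

969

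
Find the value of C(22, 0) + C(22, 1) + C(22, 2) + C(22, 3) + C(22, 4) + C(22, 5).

1 + 22 + 231 + 1540 + 7315 + 26334 = 35443.

35443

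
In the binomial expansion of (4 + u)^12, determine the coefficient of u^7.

The general term is C(12,j)·(4)^j·(u)^(12-j); the u^7 term has j = 5.
C(12,5) = 792.
Coefficient = C(12,5) · 4^5 = 792 · 1024 = 811008.

811008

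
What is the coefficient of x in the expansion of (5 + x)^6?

18750

The general term is C(6,j)·(5)^j·(x)^(6-j); the x^1 term has j = 5.
C(6,5) = 6.
Coefficient = C(6,5) · 5^5 = 6 · 3125 = 18750.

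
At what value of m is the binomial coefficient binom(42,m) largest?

21

C(42,m) is maximized at m = 42/2 = 21.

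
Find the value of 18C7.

31824

C(18,7) = (18·17·16·15·14·13·12) / 7! = 160392960 / 5040 = 31824.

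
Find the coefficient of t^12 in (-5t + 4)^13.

12695312500

The general term is C(13,j)·(-5t)^j·(4)^(13-j); the t^12 term has j = 12.
C(13,12) = 13.
Coefficient = C(13,12) · (-5)^12 · 4^1 = 13 · 244140625 · 4 = 12695312500.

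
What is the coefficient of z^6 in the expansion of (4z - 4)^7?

-114688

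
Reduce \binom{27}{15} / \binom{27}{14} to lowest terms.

13/15

C(n,k+1)/C(n,k) = (n−k)/(k+1) = (27−14)/(14+1) = 13/15.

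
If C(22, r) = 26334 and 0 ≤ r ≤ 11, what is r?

5

C(22,r) increases on 0 ≤ r ≤ 11. C(22,4) = 7315 and C(22,5) = 26334, so r = 5.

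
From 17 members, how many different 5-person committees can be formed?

6188

This is C(17,5) = 6188.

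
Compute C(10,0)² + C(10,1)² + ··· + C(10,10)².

By Vandermonde's identity, Σ C(10,j)² = C(20,10) = 184756.

184756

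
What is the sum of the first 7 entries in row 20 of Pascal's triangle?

60460

1 + 20 + 190 + 1140 + 4845 + 15504 + 38760 = 60460.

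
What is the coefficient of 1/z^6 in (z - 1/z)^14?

General term: C(14,j)·(z)^j·(-1/z)^(14-j), with z-exponent 1j − 1(14−j) = 2j − 14.
Set 2j − 14 = -6: j = 4.
C(14,4) = 1001; 1^4 = 1; (-1)^10 = 1.
Coefficient = 1001 · 1 · 1 = 1001.

1001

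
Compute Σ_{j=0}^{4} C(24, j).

12951

1 + 24 + 276 + 2024 + 10626 = 12951.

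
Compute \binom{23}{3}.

1771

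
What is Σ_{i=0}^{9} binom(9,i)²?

Σ C(9,i)² is the coefficient of x^9 in (1+x)^9(1+x)^9 = (1+x)^18, i.e. C(18,9) = 48620.

48620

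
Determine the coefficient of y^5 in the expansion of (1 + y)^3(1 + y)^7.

252

(1 + y)^3(1 + y)^7 = (1 + y)^10, so the coefficient of y^5 is C(10,5)·1^5 = 252·1 = 252.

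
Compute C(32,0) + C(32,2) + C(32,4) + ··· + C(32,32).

2147483648

Half of (1+1)^32 + (1−1)^32 gives the even-index sum: 2^31 = 2147483648.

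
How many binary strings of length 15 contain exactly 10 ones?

3003

Choose the 10 positions: C(15,10) = 3003.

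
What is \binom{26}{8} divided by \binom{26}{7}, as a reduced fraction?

C(n,k+1)/C(n,k) = (n−k)/(k+1) = (26−7)/(7+1) = 19/8.

19/8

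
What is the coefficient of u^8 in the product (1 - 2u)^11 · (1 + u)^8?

Coefficient of u^8 = Σ_{j} C(11,j)·(-2)^j·C(8,8-j)·1^(8-j) for j from 0 to 8.
= 1 + (-176) + 6160 + (-73920) + 369600 + (-827904) + 827904 + (-337920) + 42240 = 5985.

5985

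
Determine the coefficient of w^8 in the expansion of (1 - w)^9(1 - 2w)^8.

Coefficient of w^8 = Σ_{j} C(9,j)·(-1)^j·C(8,8-j)·(-2)^(8-j) for j from 0 to 8.
= 256 + 9216 + 64512 + 150528 + 141120 + 56448 + 9408 + 576 + 9 = 432073.

432073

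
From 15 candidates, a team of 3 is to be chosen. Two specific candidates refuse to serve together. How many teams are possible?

All 3-subsets: C(15,3) = 455. Those containing both fixed elements: C(13,1) = 13.
455 − 13 = 442.

442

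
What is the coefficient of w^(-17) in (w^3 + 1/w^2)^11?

11

General term: C(11,j)·(w^3)^j·(1/w^2)^(11-j), with w-exponent 3j − 2(11−j) = 5j − 22.
Set 5j − 22 = -17: j = 1.
C(11,1) = 11; 1^1 = 1; 1^10 = 1.
Coefficient = 11 · 1 · 1 = 11.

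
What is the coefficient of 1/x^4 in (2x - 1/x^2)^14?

768768

General term: C(14,j)·(2x)^j·(-1/x^2)^(14-j), with x-exponent 1j − 2(14−j) = 3j − 28.
Set 3j − 28 = -4: j = 8.
C(14,8) = 3003; 2^8 = 256; (-1)^6 = 1.
Coefficient = 3003 · 256 · 1 = 768768.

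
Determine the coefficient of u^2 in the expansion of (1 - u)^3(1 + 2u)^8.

Coefficient of u^2 = Σ_{j} C(3,j)·(-1)^j·C(8,2-j)·2^(2-j) for j from 0 to 2.
= 112 + (-48) + 3 = 67.

67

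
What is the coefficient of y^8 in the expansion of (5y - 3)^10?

The general term is C(10,j)·(5y)^j·(-3)^(10-j); the y^8 term has j = 8.
C(10,8) = 45.
Coefficient = C(10,8) · 5^8 · (-3)^2 = 45 · 390625 · 9 = 158203125.

158203125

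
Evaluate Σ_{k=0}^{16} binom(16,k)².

601080390

Σ C(16,k)² is the coefficient of x^16 in (1+x)^16(1+x)^16 = (1+x)^32, i.e. C(32,16) = 601080390.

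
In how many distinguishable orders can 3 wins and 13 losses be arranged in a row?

Choose positions for the wins: C(16,3) = 560.

560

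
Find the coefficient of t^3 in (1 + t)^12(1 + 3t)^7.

4819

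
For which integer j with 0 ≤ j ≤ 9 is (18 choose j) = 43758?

C(18,j) increases on 0 ≤ j ≤ 9. C(18,7) = 31824 and C(18,8) = 43758, so j = 8.

8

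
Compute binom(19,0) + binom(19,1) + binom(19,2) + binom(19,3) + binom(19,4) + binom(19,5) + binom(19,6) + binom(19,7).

94184

1 + 19 + 171 + 969 + 3876 + 11628 + 27132 + 50388 = 94184.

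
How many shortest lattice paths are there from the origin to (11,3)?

364

Each path is a sequence of 14 steps with 11 rights: C(14,11) = 364.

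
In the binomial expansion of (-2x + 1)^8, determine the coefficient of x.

-16

The general term is C(8,j)·(-2x)^j·(1)^(8-j); the x^1 term has j = 1.
C(8,1) = 8.
Coefficient = C(8,1) · (-2)^1 = 8 · (-2) = -16.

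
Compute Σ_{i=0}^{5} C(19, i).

16664

1 + 19 + 171 + 969 + 3876 + 11628 = 16664.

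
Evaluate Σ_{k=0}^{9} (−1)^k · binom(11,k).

-10

The partial alternating sum Σ_{k=0}^{9} (−1)^k C(11,k) = (−1)^9 C(10,9) = -10.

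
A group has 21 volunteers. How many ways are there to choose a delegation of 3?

1330

This is C(21,3) = 1330.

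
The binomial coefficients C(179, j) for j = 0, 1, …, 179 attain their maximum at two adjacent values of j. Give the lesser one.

89

For odd n = 179, C(179,j) peaks at j = (n−1)/2 and (n+1)/2; the lesser is 89.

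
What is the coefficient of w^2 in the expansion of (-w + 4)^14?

The general term is C(14,j)·(-w)^j·(4)^(14-j); the w^2 term has j = 2.
C(14,2) = 91.
Coefficient = C(14,2) · 4^12 = 91 · 16777216 = 1526726656.

1526726656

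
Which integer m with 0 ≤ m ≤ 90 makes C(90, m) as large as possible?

C(90,m) is maximized at m = 90/2 = 45.

45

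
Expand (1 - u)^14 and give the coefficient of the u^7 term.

The general term is C(14,j)·(1)^j·(-u)^(14-j); the u^7 term has j = 7.
C(14,7) = 3432.
Coefficient = C(14,7) · (-1)^7 = 3432 · (-1) = -3432.

-3432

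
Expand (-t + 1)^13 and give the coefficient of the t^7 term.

The general term is C(13,j)·(-t)^j·(1)^(13-j); the t^7 term has j = 7.
C(13,7) = 1716.
Coefficient = C(13,7) · (-1)^7 = 1716 · (-1) = -1716.

-1716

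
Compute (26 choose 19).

657800

C(26,19) = C(26,7) by symmetry.
C(26,7) = (26·25·24·23·22·21·20) / 7! = 3315312000 / 5040 = 657800.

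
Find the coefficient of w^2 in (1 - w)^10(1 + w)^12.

-9

Coefficient of w^2 = Σ_{j} C(10,j)·(-1)^j·C(12,2-j)·1^(2-j) for j from 0 to 2.
= 66 + (-120) + 45 = -9.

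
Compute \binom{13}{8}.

1287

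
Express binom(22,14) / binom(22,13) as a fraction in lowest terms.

C(n,k+1)/C(n,k) = (n−k)/(k+1) = (22−13)/(13+1) = 9/14.

9/14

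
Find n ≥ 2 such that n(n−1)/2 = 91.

n(n−1)/2 = 91 ⇒ n(n−1) = 182. Since 14·13 = 182, n = 14.

14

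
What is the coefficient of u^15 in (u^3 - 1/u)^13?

1716

General term: C(13,j)·(u^3)^j·(-1/u)^(13-j), with u-exponent 3j − 1(13−j) = 4j − 13.
Set 4j − 13 = 15: j = 7.
C(13,7) = 1716; 1^7 = 1; (-1)^6 = 1.
Coefficient = 1716 · 1 · 1 = 1716.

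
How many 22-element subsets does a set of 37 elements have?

9364199760

C(37,22) = C(37,15) by symmetry.
C(37,15) = (37·36·35·34·33·32·31·30·29·28·27·26·25·24·23) / 15! = 12245324002983751680000 / 1307674368000 = 9364199760.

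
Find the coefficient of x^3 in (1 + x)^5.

10

The general term is C(5,j)·(1)^j·(x)^(5-j); the x^3 term has j = 2.
C(5,2) = 10.
Coefficient = C(5,2) = 10.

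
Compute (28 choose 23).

98280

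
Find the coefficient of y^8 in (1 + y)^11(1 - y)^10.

Coefficient of y^8 = Σ_{j} C(11,j)·1^j·C(10,8-j)·(-1)^(8-j) for j from 0 to 8.
= 45 + (-1320) + 11550 + (-41580) + 69300 + (-55440) + 20790 + (-3300) + 165 = 210.

210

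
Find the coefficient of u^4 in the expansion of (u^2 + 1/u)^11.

General term: C(11,j)·(u^2)^j·(1/u)^(11-j), with u-exponent 2j − 1(11−j) = 3j − 11.
Set 3j − 11 = 4: j = 5.
C(11,5) = 462; 1^5 = 1; 1^6 = 1.
Coefficient = 462 · 1 · 1 = 462.

462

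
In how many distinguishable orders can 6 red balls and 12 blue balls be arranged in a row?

Choose positions for the red balls: C(18,6) = 18564.

18564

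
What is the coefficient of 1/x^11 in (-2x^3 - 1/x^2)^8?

16

General term: C(8,j)·(-2x^3)^j·(-1/x^2)^(8-j), with x-exponent 3j − 2(8−j) = 5j − 16.
Set 5j − 16 = -11: j = 1.
C(8,1) = 8; (-2)^1 = -2; (-1)^7 = -1.
Coefficient = 8 · (-2) · (-1) = 16.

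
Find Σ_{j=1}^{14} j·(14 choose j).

114688

Since j·C(14,j) = 14·C(13,j−1), the sum is 14·2^13 = 14·8192 = 114688.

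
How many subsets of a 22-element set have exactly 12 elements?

Choose the 12 positions: C(22,12) = 646646.

646646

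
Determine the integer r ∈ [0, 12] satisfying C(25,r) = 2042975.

9

C(25,r) increases on 0 ≤ r ≤ 12. C(25,8) = 1081575 and C(25,9) = 2042975, so r = 9.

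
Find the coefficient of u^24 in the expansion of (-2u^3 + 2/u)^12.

-901120

General term: C(12,j)·(-2u^3)^j·(2/u)^(12-j), with u-exponent 3j − 1(12−j) = 4j − 12.
Set 4j − 12 = 24: j = 9.
C(12,9) = 220; (-2)^9 = -512; 2^3 = 8.
Coefficient = 220 · (-512) · 8 = -901120.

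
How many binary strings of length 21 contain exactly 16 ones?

20349

Choose the 16 positions: C(21,16) = 20349.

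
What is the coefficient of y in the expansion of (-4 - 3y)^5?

-3840

The general term is C(5,j)·(-4)^j·(-3y)^(5-j); the y^1 term has j = 4.
C(5,4) = 5.
Coefficient = C(5,4) · (-4)^4 · (-3)^1 = 5 · 256 · (-3) = -3840.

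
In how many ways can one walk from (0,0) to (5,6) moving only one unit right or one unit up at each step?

Each path is a sequence of 11 steps with 5 rights: C(11,5) = 462.

462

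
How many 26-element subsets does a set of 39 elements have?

8122425444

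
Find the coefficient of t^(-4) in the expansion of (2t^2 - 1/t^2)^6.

General term: C(6,j)·(2t^2)^j·(-1/t^2)^(6-j), with t-exponent 2j − 2(6−j) = 4j − 12.
Set 4j − 12 = -4: j = 2.
C(6,2) = 15; 2^2 = 4; (-1)^4 = 1.
Coefficient = 15 · 4 · 1 = 60.

60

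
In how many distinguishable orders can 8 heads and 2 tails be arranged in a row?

45

Choose positions for the heads: C(10,8) = 45.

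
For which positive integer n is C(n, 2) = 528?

n(n−1)/2 = 528 ⇒ n(n−1) = 1056. Since 33·32 = 1056, n = 33.

33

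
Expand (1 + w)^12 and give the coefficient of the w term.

12

The general term is C(12,j)·(1)^j·(w)^(12-j); the w^1 term has j = 11.
C(12,11) = 12.
Coefficient = C(12,11) = 12.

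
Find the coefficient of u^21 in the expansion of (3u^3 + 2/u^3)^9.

General term: C(9,j)·(3u^3)^j·(2/u^3)^(9-j), with u-exponent 3j − 3(9−j) = 6j − 27.
Set 6j − 27 = 21: j = 8.
C(9,8) = 9; 3^8 = 6561; 2^1 = 2.
Coefficient = 9 · 6561 · 2 = 118098.

118098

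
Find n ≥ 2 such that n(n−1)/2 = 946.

44

n(n−1)/2 = 946 ⇒ n(n−1) = 1892. Since 44·43 = 1892, n = 44.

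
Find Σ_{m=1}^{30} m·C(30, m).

Since m·C(30,m) = 30·C(29,m−1), the sum is 30·2^29 = 30·536870912 = 16106127360.

16106127360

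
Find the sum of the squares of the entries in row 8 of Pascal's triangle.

12870

By Vandermonde's identity, Σ C(8,j)² = C(16,8) = 12870.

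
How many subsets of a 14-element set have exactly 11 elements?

Choose the 11 positions: C(14,11) = 364.

364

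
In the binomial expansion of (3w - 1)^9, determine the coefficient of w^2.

-324

The general term is C(9,j)·(3w)^j·(-1)^(9-j); the w^2 term has j = 2.
C(9,2) = 36.
Coefficient = C(9,2) · 3^2 · (-1)^7 = 36 · 9 · (-1) = -324.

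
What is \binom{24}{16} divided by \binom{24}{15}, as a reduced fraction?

9/16

C(n,k+1)/C(n,k) = (n−k)/(k+1) = (24−15)/(15+1) = 9/16.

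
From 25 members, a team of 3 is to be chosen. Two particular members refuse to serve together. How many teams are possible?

All 3-subsets: C(25,3) = 2300. Those containing both fixed elements: C(23,1) = 23.
2300 − 23 = 2277.

2277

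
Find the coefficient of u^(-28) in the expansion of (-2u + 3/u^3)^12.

General term: C(12,j)·(-2u)^j·(3/u^3)^(12-j), with u-exponent 1j − 3(12−j) = 4j − 36.
Set 4j − 36 = -28: j = 2.
C(12,2) = 66; (-2)^2 = 4; 3^10 = 59049.
Coefficient = 66 · 4 · 59049 = 15588936.

15588936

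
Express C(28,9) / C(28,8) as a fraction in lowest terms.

C(n,k+1)/C(n,k) = (n−k)/(k+1) = (28−8)/(8+1) = 20/9.

20/9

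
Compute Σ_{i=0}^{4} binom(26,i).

17902

1 + 26 + 325 + 2600 + 14950 = 17902.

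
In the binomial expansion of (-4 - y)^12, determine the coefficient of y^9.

The general term is C(12,j)·(-4)^j·(-y)^(12-j); the y^9 term has j = 3.
C(12,3) = 220.
Coefficient = C(12,3) · (-4)^3 · (-1)^9 = 220 · (-64) · (-1) = 14080.

14080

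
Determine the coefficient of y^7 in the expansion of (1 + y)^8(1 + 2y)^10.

Coefficient of y^7 = Σ_{j} C(8,j)·1^j·C(10,7-j)·2^(7-j) for j from 0 to 7.
= 15360 + 107520 + 225792 + 188160 + 67200 + 10080 + 560 + 8 = 614680.

614680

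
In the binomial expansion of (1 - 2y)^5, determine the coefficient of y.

-10

The general term is C(5,j)·(1)^j·(-2y)^(5-j); the y^1 term has j = 4.
C(5,4) = 5.
Coefficient = C(5,4) · (-2)^1 = 5 · (-2) = -10.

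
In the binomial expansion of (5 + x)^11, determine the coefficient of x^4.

The general term is C(11,j)·(5)^j·(x)^(11-j); the x^4 term has j = 7.
C(11,7) = 330.
Coefficient = C(11,7) · 5^7 = 330 · 78125 = 25781250.

25781250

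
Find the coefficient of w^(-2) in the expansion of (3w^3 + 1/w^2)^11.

General term: C(11,j)·(3w^3)^j·(1/w^2)^(11-j), with w-exponent 3j − 2(11−j) = 5j − 22.
Set 5j − 22 = -2: j = 4.
C(11,4) = 330; 3^4 = 81; 1^7 = 1.
Coefficient = 330 · 81 · 1 = 26730.

26730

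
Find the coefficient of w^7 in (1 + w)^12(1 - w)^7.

Coefficient of w^7 = Σ_{j} C(12,j)·1^j·C(7,7-j)·(-1)^(7-j) for j from 0 to 7.
= (-1) + 84 + (-1386) + 7700 + (-17325) + 16632 + (-6468) + 792 = 28.

28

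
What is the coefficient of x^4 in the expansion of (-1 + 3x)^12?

The general term is C(12,j)·(-1)^j·(3x)^(12-j); the x^4 term has j = 8.
C(12,8) = 495.
Coefficient = C(12,8) · 3^4 = 495 · 81 = 40095.

40095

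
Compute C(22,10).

646646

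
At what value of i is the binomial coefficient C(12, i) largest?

6

C(12,i) is maximized at i = 12/2 = 6.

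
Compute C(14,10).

1001

C(14,10) = C(14,4) by symmetry.
C(14,4) = (14·13·12·11) / 4! = 24024 / 24 = 1001.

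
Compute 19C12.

C(19,12) = C(19,7) by symmetry.
C(19,7) = (19·18·17·16·15·14·13) / 7! = 253955520 / 5040 = 50388.

50388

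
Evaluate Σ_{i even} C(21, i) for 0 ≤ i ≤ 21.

Even-i terms of row 21 sum to 2^20 = 1048576.

1048576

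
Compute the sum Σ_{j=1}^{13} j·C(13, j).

53248

Since j·C(13,j) = 13·C(12,j−1), the sum is 13·2^12 = 13·4096 = 53248.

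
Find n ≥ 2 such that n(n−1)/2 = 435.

30

n(n−1)/2 = 435 ⇒ n(n−1) = 870. Since 30·29 = 870, n = 30.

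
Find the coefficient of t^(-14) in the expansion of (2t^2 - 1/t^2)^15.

General term: C(15,j)·(2t^2)^j·(-1/t^2)^(15-j), with t-exponent 2j − 2(15−j) = 4j − 30.
Set 4j − 30 = -14: j = 4.
C(15,4) = 1365; 2^4 = 16; (-1)^11 = -1.
Coefficient = 1365 · 16 · (-1) = -21840.

-21840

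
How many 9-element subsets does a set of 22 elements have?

497420

C(22,9) = (22·21·20·19·18·17·16·15·14) / 9! = 180503769600 / 362880 = 497420.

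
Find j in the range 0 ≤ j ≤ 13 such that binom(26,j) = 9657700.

12

C(26,j) increases on 0 ≤ j ≤ 13. C(26,11) = 7726160 and C(26,12) = 9657700, so j = 12.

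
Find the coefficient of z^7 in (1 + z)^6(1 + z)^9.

6435

(1 + z)^6(1 + z)^9 = (1 + z)^15, so the coefficient of z^7 is C(15,7)·1^7 = 6435·1 = 6435.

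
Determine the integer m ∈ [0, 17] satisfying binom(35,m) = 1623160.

C(35,m) increases on 0 ≤ m ≤ 17. C(35,5) = 324632 and C(35,6) = 1623160, so m = 6.

6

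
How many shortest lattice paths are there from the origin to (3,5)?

Each path is a sequence of 8 steps with 3 rights: C(8,3) = 56.

56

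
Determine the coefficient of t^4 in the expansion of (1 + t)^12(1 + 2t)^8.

17903

Coefficient of t^4 = Σ_{j} C(12,j)·1^j·C(8,4-j)·2^(4-j) for j from 0 to 4.
= 1120 + 5376 + 7392 + 3520 + 495 = 17903.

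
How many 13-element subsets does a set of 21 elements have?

203490

C(21,13) = C(21,8) by symmetry.
C(21,8) = (21·20·19·18·17·16·15·14) / 8! = 8204716800 / 40320 = 203490.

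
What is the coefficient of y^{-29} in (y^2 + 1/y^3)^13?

General term: C(13,j)·(y^2)^j·(1/y^3)^(13-j), with y-exponent 2j − 3(13−j) = 5j − 39.
Set 5j − 39 = -29: j = 2.
C(13,2) = 78; 1^2 = 1; 1^11 = 1.
Coefficient = 78 · 1 · 1 = 78.

78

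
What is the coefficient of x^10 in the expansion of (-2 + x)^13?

The general term is C(13,j)·(-2)^j·(x)^(13-j); the x^10 term has j = 3.
C(13,3) = 286.
Coefficient = C(13,3) · (-2)^3 = 286 · (-8) = -2288.

-2288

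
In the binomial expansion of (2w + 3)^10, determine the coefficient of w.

393660

The general term is C(10,j)·(2w)^j·(3)^(10-j); the w^1 term has j = 1.
C(10,1) = 10.
Coefficient = C(10,1) · 2^1 · 3^9 = 10 · 2 · 19683 = 393660.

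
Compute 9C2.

C(9,2) = (9·8) / 2! = 72 / 2 = 36.

36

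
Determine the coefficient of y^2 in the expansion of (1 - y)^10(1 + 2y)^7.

Coefficient of y^2 = Σ_{j} C(10,j)·(-1)^j·C(7,2-j)·2^(2-j) for j from 0 to 2.
= 84 + (-140) + 45 = -11.

-11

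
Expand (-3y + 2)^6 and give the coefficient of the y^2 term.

2160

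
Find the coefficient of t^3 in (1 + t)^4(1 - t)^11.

Coefficient of t^3 = Σ_{j} C(4,j)·1^j·C(11,3-j)·(-1)^(3-j) for j from 0 to 3.
= (-165) + 220 + (-66) + 4 = -7.

-7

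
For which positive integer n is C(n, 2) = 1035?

n(n−1)/2 = 1035 ⇒ n(n−1) = 2070. Since 46·45 = 2070, n = 46.

46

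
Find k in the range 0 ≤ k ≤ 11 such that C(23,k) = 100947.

C(23,k) increases on 0 ≤ k ≤ 11. C(23,5) = 33649 and C(23,6) = 100947, so k = 6.

6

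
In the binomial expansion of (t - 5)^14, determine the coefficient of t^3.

-17773437500

The general term is C(14,j)·(t)^j·(-5)^(14-j); the t^3 term has j = 3.
C(14,3) = 364.
Coefficient = C(14,3) · (-5)^11 = 364 · (-48828125) = -17773437500.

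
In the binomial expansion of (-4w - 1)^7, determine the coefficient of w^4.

-8960

The general term is C(7,j)·(-4w)^j·(-1)^(7-j); the w^4 term has j = 4.
C(7,4) = 35.
Coefficient = C(7,4) · (-4)^4 · (-1)^3 = 35 · 256 · (-1) = -8960.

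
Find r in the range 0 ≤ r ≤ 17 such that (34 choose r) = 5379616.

7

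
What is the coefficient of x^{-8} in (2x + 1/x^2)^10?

3360

General term: C(10,j)·(2x)^j·(1/x^2)^(10-j), with x-exponent 1j − 2(10−j) = 3j − 20.
Set 3j − 20 = -8: j = 4.
C(10,4) = 210; 2^4 = 16; 1^6 = 1.
Coefficient = 210 · 16 · 1 = 3360.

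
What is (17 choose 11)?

12376

C(17,11) = C(17,6) by symmetry.
C(17,6) = (17·16·15·14·13·12) / 6! = 8910720 / 720 = 12376.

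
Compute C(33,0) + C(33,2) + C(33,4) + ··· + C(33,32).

4294967296

Half of (1+1)^33 + (1−1)^33 gives the even-index sum: 2^32 = 4294967296.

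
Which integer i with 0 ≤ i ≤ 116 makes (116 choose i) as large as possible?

C(116,i) is maximized at i = 116/2 = 58.

58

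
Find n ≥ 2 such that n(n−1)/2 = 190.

20

n(n−1)/2 = 190 ⇒ n(n−1) = 380. Since 20·19 = 380, n = 20.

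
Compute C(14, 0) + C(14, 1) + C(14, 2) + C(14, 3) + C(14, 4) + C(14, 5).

1 + 14 + 91 + 364 + 1001 + 2002 = 3473.

3473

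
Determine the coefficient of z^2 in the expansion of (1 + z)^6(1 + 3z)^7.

Coefficient of z^2 = Σ_{j} C(6,j)·1^j·C(7,2-j)·3^(2-j) for j from 0 to 2.
= 189 + 126 + 15 = 330.

330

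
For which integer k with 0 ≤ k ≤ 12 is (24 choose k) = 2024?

C(24,k) increases on 0 ≤ k ≤ 12. C(24,2) = 276 and C(24,3) = 2024, so k = 3.

3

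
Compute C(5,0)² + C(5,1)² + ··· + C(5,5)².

By Vandermonde's identity, Σ C(5,r)² = C(10,5) = 252.

252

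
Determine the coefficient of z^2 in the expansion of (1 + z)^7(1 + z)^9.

120

Coefficient of z^2 = Σ_{j} C(7,j)·C(9,2-j) for j from 0 to 2.
= 36 + 63 + 21 = 120.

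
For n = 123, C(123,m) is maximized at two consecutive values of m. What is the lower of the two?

61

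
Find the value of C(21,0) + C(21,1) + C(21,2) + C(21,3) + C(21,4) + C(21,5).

27896

1 + 21 + 210 + 1330 + 5985 + 20349 = 27896.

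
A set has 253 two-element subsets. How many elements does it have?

23

n(n−1)/2 = 253 ⇒ n(n−1) = 506. Since 23·22 = 506, n = 23.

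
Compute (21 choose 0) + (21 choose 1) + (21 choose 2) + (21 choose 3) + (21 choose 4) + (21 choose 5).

27896

1 + 21 + 210 + 1330 + 5985 + 20349 = 27896.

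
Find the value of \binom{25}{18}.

C(25,18) = C(25,7) by symmetry.
C(25,7) = (25·24·23·22·21·20·19) / 7! = 2422728000 / 5040 = 480700.

480700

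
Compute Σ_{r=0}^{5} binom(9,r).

382

1 + 9 + 36 + 84 + 126 + 126 = 382.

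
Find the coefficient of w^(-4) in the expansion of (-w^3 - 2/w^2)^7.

General term: C(7,j)·(-w^3)^j·(-2/w^2)^(7-j), with w-exponent 3j − 2(7−j) = 5j − 14.
Set 5j − 14 = -4: j = 2.
C(7,2) = 21; (-1)^2 = 1; (-2)^5 = -32.
Coefficient = 21 · 1 · (-32) = -672.

-672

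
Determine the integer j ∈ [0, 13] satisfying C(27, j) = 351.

C(27,j) increases on 0 ≤ j ≤ 13. C(27,1) = 27 and C(27,2) = 351, so j = 2.

2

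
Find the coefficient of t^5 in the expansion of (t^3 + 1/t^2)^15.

6435

General term: C(15,j)·(t^3)^j·(1/t^2)^(15-j), with t-exponent 3j − 2(15−j) = 5j − 30.
Set 5j − 30 = 5: j = 7.
C(15,7) = 6435; 1^7 = 1; 1^8 = 1.
Coefficient = 6435 · 1 · 1 = 6435.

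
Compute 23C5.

33649

C(23,5) = (23·22·21·20·19) / 5! = 4037880 / 120 = 33649.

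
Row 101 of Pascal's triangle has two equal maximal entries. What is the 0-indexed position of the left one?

50

For odd n = 101, C(101,r) peaks at r = (n−1)/2 and (n+1)/2; the lower is 50.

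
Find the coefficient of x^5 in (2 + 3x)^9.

489888

The general term is C(9,j)·(2)^j·(3x)^(9-j); the x^5 term has j = 4.
C(9,4) = 126.
Coefficient = C(9,4) · 2^4 · 3^5 = 126 · 16 · 243 = 489888.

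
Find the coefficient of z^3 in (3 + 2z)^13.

The general term is C(13,j)·(3)^j·(2z)^(13-j); the z^3 term has j = 10.
C(13,10) = 286.
Coefficient = C(13,10) · 3^10 · 2^3 = 286 · 59049 · 8 = 135104112.

135104112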